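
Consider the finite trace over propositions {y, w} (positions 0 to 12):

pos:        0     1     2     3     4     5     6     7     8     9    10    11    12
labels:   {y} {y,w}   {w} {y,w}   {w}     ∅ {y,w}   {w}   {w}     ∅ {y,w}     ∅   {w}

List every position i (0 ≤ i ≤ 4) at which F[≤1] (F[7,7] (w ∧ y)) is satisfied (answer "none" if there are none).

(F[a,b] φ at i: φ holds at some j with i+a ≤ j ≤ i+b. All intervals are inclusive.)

2, 3

Evaluate at each i in [0,4]:
  i=0: ✗ (none in [0,1])
  i=1: ✗ (none in [1,2])
  i=2: ✓ (witness j=3)
  i=3: ✓ (witness j=3)
  i=4: ✗ (none in [4,5])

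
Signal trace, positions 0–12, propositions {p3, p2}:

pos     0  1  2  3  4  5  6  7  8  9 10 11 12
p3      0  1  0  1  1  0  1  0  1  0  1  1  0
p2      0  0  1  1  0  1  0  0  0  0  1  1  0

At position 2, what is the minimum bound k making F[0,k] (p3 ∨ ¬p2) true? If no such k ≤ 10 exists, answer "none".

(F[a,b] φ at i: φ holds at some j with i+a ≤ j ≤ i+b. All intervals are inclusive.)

Scan j = 2,3,… for (p3 ∨ ¬p2):
  j=2: fails
  j=3: holds
First hit at j=3, so smallest k = 3-2 = 1.

1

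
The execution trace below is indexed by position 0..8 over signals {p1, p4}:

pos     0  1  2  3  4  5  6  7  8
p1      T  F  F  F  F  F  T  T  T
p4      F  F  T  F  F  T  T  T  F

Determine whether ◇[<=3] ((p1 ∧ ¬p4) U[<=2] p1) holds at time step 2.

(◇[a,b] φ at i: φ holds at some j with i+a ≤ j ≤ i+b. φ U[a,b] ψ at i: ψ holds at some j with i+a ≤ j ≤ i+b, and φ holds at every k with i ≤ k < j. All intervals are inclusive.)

Check ((p1 ∧ ¬p4) U[<=2] p1) at each j in [2,5]:
  j=2: fails
  j=3: fails
  j=4: fails
  j=5: fails
No position in the window satisfies it → formula fails.

No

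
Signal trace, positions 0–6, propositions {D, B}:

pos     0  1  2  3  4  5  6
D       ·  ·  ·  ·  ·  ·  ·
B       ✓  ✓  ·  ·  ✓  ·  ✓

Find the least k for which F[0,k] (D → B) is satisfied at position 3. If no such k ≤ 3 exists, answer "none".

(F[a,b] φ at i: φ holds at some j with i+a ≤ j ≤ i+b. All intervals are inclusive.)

0

Scan j = 3,4,… for (D → B):
  j=3: holds
First hit at j=3, so smallest k = 3-3 = 0.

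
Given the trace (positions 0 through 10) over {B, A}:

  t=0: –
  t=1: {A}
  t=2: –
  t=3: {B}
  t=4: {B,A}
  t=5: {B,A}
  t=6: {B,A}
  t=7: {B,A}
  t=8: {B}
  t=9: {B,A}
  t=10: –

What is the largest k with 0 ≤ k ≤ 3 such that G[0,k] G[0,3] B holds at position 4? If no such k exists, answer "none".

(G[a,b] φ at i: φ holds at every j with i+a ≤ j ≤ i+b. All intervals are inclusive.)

G[0,3] B must hold from j=4 onward; find where it first fails.
  j=4: holds
  j=5: holds
  j=6: holds
  j=7: fails
Holds on [4,6], so largest k = 2.

2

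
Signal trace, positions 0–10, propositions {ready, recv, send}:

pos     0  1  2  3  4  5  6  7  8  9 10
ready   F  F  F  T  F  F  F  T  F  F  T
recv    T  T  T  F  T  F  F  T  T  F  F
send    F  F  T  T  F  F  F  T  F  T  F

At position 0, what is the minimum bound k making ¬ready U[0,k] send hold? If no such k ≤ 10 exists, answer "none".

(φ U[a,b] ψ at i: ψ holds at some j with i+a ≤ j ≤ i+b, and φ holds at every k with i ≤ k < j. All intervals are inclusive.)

Need earliest j ≥ 0 with send, and ¬ready at every k in [0,j-1].
  j=0: rhs fails.
  j=1: rhs fails.
  j=2: rhs holds; lhs holds on [0,1]. k = 2.

2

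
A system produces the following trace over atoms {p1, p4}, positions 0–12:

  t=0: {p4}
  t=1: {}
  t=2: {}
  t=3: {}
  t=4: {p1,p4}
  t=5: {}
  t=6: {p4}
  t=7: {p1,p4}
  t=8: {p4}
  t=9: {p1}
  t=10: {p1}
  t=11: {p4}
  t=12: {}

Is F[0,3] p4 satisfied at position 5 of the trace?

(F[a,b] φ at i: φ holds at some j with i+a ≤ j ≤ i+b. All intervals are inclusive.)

Holds

Check p4 at each j in [5,8]:
  j=5: false
  j=6: true
  j=7: true
  j=8: true
Found at j=6 → formula holds.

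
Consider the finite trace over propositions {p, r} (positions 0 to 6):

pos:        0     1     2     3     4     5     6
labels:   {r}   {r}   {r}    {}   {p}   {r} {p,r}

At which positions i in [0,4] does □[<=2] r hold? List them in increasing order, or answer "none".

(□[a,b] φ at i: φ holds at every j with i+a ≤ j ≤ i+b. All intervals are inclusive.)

Evaluate at each i in [0,4]:
  i=0: ✓ (all of [0,2])
  i=1: ✗ (fails at j=3)
  i=2: ✗ (fails at j=3)
  i=3: ✗ (fails at j=3)
  i=4: ✗ (fails at j=4)

0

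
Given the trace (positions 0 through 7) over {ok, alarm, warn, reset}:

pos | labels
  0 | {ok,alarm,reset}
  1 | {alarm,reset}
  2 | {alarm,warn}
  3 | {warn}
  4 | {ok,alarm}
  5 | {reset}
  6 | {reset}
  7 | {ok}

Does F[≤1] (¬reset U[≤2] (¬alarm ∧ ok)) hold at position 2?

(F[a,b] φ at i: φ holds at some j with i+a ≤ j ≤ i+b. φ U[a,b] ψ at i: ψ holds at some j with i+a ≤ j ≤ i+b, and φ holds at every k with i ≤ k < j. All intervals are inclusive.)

Does not hold

Check (¬reset U[≤2] (¬alarm ∧ ok)) at each j in [2,3]:
  j=2: fails
  j=3: fails
No position in the window satisfies it → formula fails.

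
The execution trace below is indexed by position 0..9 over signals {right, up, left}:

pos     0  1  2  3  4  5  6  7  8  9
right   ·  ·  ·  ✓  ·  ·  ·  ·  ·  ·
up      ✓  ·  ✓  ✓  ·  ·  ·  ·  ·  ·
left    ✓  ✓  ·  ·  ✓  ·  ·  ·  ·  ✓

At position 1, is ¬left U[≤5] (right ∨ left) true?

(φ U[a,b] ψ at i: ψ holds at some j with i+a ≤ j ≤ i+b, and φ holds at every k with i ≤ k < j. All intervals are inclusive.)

Need some j in [1,6] with (right ∨ left), and ¬left at every k in [1,j-1].
  j=1: (right ∨ left) holds; no prefix to check → satisfied.

True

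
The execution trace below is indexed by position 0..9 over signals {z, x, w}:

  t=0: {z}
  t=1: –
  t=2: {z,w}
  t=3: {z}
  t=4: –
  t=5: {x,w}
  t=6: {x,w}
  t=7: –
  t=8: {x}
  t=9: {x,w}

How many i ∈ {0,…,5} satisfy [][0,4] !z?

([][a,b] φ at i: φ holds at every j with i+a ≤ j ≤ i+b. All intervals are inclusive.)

Evaluate at each i in [0,5]:
  i=0: ✗ (fails at j=0)
  i=1: ✗ (fails at j=2)
  i=2: ✗ (fails at j=2)
  i=3: ✗ (fails at j=3)
  i=4: ✓ (all of [4,8])
  i=5: ✓ (all of [5,9])
Positions where it holds: {4, 5} → 2.

2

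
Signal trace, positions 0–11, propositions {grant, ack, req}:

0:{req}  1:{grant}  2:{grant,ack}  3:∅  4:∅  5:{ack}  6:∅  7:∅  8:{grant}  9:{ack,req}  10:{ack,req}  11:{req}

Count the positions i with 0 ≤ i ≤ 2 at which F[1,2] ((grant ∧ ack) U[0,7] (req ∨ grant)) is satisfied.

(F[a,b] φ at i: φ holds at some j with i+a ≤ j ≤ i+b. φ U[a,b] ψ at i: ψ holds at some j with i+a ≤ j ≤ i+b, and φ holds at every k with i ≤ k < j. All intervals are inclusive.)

Evaluate at each i in [0,2]:
  i=0: ✓ (witness j=1)
  i=1: ✓ (witness j=2)
  i=2: ✗ (none in [3,4])
Positions where it holds: {0, 1} → 2.

2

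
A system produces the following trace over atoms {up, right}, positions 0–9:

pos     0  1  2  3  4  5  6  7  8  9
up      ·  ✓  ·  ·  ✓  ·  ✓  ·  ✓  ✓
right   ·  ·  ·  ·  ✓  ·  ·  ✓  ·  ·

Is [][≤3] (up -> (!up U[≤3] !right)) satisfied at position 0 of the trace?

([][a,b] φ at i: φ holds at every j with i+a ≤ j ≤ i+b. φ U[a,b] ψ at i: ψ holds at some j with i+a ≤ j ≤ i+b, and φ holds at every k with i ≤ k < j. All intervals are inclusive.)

Check (up -> (!up U[≤3] !right)) at every j in [0,3]:
  j=0: antecedent false → ✓
  j=1: antecedent true; consequent holds → ✓
  j=2: antecedent false → ✓
  j=3: antecedent false → ✓
All positions satisfy it → formula holds.

True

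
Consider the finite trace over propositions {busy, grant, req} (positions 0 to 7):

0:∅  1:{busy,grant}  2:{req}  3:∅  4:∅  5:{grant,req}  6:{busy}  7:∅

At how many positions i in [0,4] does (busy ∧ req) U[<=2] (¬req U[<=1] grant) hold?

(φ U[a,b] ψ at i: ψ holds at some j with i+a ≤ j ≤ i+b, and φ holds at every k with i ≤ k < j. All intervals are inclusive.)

3

Evaluate at each i in [0,4]:
  i=0: ✓ (rhs at j=0)
  i=1: ✓ (rhs at j=1)
  i=2: ✗ (lhs fails at k=2 before rhs at j=4)
  i=3: ✗ (lhs fails at k=3 before rhs at j=4)
  i=4: ✓ (rhs at j=4)
Positions where it holds: {0, 1, 4} → 3.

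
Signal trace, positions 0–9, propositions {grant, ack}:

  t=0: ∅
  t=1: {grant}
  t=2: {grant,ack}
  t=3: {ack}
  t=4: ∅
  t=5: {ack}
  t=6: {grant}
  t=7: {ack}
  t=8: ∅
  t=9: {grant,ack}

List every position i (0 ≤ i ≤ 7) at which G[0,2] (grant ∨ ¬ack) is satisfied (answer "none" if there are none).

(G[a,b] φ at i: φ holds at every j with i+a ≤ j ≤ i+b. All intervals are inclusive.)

Evaluate at each i in [0,7]:
  i=0: ✓ (all of [0,2])
  i=1: ✗ (fails at j=3)
  i=2: ✗ (fails at j=3)
  i=3: ✗ (fails at j=3)
  i=4: ✗ (fails at j=5)
  i=5: ✗ (fails at j=5)
  i=6: ✗ (fails at j=7)
  i=7: ✗ (fails at j=7)

0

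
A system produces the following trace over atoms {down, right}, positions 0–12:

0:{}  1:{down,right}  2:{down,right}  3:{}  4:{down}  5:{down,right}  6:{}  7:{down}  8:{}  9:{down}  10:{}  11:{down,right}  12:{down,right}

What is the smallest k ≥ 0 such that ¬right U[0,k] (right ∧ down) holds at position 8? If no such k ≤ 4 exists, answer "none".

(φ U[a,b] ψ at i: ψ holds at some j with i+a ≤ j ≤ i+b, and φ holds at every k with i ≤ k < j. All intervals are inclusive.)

3

Need earliest j ≥ 8 with (right ∧ down), and ¬right at every k in [8,j-1].
  j=8: rhs fails.
  j=9: rhs fails.
  j=10: rhs fails.
  j=11: rhs holds; lhs holds on [8,10]. k = 3.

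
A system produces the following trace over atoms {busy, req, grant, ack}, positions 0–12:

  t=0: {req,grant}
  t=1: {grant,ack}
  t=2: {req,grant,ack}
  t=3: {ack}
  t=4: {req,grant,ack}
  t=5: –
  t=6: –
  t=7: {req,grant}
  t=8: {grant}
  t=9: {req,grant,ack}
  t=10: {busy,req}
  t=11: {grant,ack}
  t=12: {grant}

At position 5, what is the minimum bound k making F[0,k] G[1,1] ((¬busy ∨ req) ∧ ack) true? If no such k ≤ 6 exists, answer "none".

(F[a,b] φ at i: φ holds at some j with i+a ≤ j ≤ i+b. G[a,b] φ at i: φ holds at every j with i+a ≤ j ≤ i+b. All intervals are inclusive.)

3

Scan j = 5,6,… for G[1,1] ((¬busy ∨ req) ∧ ack):
  j=5: fails
  j=6: fails
  j=7: fails
  j=8: holds
First hit at j=8, so smallest k = 8-5 = 3.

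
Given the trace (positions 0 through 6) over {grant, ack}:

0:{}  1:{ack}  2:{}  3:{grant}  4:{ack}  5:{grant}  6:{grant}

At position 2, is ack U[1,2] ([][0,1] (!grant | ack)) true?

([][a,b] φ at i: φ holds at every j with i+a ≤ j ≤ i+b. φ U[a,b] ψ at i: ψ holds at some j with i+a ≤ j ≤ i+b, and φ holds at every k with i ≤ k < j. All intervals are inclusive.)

No

Need some j in [3,4] with [][0,1] (!grant | ack), and ack at every k in [2,j-1].
  j=3: [][0,1] (!grant | ack) — fails at 3.
  j=4: [][0,1] (!grant | ack) — fails at 5.
No j in the window works → until fails.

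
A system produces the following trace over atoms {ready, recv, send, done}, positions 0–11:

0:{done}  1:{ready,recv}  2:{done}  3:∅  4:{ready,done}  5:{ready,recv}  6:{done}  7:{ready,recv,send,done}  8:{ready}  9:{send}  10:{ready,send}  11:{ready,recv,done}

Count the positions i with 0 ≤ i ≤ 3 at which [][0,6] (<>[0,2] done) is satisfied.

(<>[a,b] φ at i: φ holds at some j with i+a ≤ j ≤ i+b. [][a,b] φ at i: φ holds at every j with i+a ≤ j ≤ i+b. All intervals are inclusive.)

2

Evaluate at each i in [0,3]:
  i=0: ✓ (all of [0,6])
  i=1: ✓ (all of [1,7])
  i=2: ✗ (fails at j=8)
  i=3: ✗ (fails at j=8)
Positions where it holds: {0, 1} → 2.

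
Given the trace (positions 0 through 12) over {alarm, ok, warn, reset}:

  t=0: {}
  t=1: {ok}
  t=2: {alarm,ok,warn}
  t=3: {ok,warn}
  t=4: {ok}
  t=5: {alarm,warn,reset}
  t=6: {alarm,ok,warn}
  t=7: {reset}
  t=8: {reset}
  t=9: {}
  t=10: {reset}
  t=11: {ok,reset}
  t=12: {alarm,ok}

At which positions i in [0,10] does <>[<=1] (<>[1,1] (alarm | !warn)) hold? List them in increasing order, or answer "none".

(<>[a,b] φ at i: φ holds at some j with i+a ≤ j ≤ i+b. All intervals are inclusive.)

Evaluate at each i in [0,10]:
  i=0: ✓ (witness j=0)
  i=1: ✓ (witness j=1)
  i=2: ✓ (witness j=3)
  i=3: ✓ (witness j=3)
  i=4: ✓ (witness j=4)
  i=5: ✓ (witness j=5)
  i=6: ✓ (witness j=6)
  i=7: ✓ (witness j=7)
  i=8: ✓ (witness j=8)
  i=9: ✓ (witness j=9)
  i=10: ✓ (witness j=10)

0, 1, 2, 3, 4, 5, 6, 7, 8, 9, 10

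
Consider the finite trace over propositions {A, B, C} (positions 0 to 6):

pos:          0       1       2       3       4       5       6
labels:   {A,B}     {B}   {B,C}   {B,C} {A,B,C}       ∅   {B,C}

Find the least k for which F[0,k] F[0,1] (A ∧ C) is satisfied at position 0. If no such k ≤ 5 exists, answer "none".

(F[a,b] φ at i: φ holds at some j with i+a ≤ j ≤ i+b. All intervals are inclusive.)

Scan j = 0,1,… for F[0,1] (A ∧ C):
  j=0: fails
  j=1: fails
  j=2: fails
  j=3: holds
First hit at j=3, so smallest k = 3-0 = 3.

3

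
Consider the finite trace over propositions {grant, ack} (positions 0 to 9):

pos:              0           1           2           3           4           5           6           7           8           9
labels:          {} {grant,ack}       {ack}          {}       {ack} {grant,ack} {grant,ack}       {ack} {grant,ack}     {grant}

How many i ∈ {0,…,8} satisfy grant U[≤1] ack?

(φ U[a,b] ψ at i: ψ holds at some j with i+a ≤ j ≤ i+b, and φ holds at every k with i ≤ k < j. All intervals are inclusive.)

7

Evaluate at each i in [0,8]:
  i=0: ✗ (lhs fails at k=0 before rhs at j=1)
  i=1: ✓ (rhs at j=1)
  i=2: ✓ (rhs at j=2)
  i=3: ✗ (lhs fails at k=3 before rhs at j=4)
  i=4: ✓ (rhs at j=4)
  i=5: ✓ (rhs at j=5)
  i=6: ✓ (rhs at j=6)
  i=7: ✓ (rhs at j=7)
  i=8: ✓ (rhs at j=8)
Positions where it holds: {1, 2, 4, 5, 6, 7, 8} → 7.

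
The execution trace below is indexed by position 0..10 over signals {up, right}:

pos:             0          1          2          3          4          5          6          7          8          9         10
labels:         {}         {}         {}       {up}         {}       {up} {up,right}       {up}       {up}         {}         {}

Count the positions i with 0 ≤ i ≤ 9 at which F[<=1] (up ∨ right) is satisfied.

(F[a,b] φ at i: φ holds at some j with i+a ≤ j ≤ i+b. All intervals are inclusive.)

7

Evaluate at each i in [0,9]:
  i=0: ✗ (none in [0,1])
  i=1: ✗ (none in [1,2])
  i=2: ✓ (witness j=3)
  i=3: ✓ (witness j=3)
  i=4: ✓ (witness j=5)
  i=5: ✓ (witness j=5)
  i=6: ✓ (witness j=6)
  i=7: ✓ (witness j=7)
  i=8: ✓ (witness j=8)
  i=9: ✗ (none in [9,10])
Positions where it holds: {2, 3, 4, 5, 6, 7, 8} → 7.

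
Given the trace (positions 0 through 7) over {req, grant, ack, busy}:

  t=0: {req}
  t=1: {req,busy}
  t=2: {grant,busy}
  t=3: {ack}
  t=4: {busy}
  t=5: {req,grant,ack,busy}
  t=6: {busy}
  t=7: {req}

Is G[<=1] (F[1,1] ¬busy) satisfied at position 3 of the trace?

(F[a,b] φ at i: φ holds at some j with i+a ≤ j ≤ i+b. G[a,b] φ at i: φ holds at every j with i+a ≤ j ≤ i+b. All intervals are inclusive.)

Check F[1,1] ¬busy at every j in [3,4]:
  j=3: fails (none in [4,4])
  j=4: fails (none in [5,5])
Fails at j=3 → formula fails.

Does not hold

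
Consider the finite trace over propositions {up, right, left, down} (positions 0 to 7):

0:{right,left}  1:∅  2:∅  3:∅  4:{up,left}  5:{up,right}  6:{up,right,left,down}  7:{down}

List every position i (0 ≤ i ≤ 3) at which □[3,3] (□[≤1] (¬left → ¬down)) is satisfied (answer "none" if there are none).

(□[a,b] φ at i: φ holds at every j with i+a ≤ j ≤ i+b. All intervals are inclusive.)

Evaluate at each i in [0,3]:
  i=0: ✓ (all of [3,3])
  i=1: ✓ (all of [4,4])
  i=2: ✓ (all of [5,5])
  i=3: ✗ (fails at j=6)

0, 1, 2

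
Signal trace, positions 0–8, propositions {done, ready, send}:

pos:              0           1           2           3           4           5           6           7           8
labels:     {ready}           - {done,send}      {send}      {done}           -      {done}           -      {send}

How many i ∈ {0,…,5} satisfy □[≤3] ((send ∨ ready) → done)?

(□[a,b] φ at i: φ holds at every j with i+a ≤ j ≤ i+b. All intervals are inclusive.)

1

Evaluate at each i in [0,5]:
  i=0: ✗ (fails at j=0)
  i=1: ✗ (fails at j=3)
  i=2: ✗ (fails at j=3)
  i=3: ✗ (fails at j=3)
  i=4: ✓ (all of [4,7])
  i=5: ✗ (fails at j=8)
Positions where it holds: {4} → 1.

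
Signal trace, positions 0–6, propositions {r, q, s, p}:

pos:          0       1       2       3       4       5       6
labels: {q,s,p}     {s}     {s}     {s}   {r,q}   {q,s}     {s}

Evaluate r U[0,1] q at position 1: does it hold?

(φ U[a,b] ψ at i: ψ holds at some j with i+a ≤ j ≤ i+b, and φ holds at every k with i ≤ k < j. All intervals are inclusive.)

Need some j in [1,2] with q, and r at every k in [1,j-1].
  j=1: q false.
  j=2: q false.
No j in the window works → until fails.

False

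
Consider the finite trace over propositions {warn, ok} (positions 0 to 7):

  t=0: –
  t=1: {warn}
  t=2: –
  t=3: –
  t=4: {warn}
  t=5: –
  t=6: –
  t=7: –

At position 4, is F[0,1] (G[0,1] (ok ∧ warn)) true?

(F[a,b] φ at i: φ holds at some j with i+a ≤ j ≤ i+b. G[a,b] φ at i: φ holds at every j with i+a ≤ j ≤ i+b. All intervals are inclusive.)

Check G[0,1] (ok ∧ warn) at each j in [4,5]:
  j=4: fails at 4
  j=5: fails at 5
No position in the window satisfies it → formula fails.

Does not hold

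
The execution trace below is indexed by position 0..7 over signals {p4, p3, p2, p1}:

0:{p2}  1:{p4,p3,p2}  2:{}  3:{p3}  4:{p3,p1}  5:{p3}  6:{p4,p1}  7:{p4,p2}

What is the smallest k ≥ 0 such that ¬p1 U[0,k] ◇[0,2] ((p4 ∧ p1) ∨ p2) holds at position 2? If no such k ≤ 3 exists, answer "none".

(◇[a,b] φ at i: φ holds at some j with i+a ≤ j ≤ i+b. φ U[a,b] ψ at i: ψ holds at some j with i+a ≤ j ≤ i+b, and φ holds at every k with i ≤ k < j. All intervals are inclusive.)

2

Need earliest j ≥ 2 with ◇[0,2] ((p4 ∧ p1) ∨ p2), and ¬p1 at every k in [2,j-1].
  j=2: rhs fails.
  j=3: rhs fails.
  j=4: rhs holds; lhs holds on [2,3]. k = 2.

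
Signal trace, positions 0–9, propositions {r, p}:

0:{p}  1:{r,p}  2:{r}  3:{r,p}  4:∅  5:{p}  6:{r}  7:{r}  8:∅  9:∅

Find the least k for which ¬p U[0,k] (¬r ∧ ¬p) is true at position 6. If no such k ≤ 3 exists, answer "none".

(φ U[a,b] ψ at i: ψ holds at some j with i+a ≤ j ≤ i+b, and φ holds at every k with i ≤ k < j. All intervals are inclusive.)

2

Need earliest j ≥ 6 with (¬r ∧ ¬p), and ¬p at every k in [6,j-1].
  j=6: rhs fails.
  j=7: rhs fails.
  j=8: rhs holds; lhs holds on [6,7]. k = 2.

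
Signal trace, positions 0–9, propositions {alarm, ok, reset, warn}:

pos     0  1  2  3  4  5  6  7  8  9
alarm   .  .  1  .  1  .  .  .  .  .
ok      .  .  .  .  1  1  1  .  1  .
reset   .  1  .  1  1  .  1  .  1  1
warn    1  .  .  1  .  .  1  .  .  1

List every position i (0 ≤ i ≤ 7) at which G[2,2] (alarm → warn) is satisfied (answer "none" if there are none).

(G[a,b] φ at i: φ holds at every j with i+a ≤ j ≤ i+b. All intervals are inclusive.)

Evaluate at each i in [0,7]:
  i=0: ✗ (fails at j=2)
  i=1: ✓ (all of [3,3])
  i=2: ✗ (fails at j=4)
  i=3: ✓ (all of [5,5])
  i=4: ✓ (all of [6,6])
  i=5: ✓ (all of [7,7])
  i=6: ✓ (all of [8,8])
  i=7: ✓ (all of [9,9])

1, 3, 4, 5, 6, 7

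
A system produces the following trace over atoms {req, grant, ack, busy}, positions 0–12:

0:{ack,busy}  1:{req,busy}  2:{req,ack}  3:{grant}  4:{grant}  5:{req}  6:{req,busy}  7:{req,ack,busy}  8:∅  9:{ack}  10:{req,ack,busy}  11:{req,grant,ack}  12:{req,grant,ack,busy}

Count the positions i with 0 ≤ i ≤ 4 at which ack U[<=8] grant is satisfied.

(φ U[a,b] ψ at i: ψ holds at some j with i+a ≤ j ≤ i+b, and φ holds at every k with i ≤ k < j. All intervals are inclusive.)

Evaluate at each i in [0,4]:
  i=0: ✗ (lhs fails at k=1 before rhs at j=3)
  i=1: ✗ (lhs fails at k=1 before rhs at j=3)
  i=2: ✓ (rhs at j=3; lhs holds on [2,2])
  i=3: ✓ (rhs at j=3)
  i=4: ✓ (rhs at j=4)
Positions where it holds: {2, 3, 4} → 3.

3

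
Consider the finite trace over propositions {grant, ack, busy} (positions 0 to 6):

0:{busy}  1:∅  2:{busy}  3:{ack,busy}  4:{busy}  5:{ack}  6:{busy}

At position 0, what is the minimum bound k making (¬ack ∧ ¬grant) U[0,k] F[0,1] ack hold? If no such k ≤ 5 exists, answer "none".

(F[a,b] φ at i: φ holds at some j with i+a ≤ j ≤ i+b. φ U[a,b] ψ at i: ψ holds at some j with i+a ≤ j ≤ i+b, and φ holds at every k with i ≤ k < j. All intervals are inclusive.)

Need earliest j ≥ 0 with F[0,1] ack, and (¬ack ∧ ¬grant) at every k in [0,j-1].
  j=0: rhs fails.
  j=1: rhs fails.
  j=2: rhs holds; lhs holds on [0,1]. k = 2.

2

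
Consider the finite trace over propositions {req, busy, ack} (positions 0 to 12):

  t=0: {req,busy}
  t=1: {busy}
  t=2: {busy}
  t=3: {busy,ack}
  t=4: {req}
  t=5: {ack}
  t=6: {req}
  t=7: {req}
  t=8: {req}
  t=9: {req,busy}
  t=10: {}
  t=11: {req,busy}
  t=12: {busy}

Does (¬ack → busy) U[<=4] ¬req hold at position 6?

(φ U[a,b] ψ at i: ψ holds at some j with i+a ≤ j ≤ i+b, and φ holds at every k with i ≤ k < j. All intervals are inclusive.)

Need some j in [6,10] with ¬req, and (¬ack → busy) at every k in [6,j-1].
  j=6: ¬req false.
  j=7: ¬req false.
  j=8: ¬req false.
  j=9: ¬req false.
  j=10: ¬req holds, but (¬ack → busy) fails at k=6 → not this j.
No j in the window works → until fails.

Does not hold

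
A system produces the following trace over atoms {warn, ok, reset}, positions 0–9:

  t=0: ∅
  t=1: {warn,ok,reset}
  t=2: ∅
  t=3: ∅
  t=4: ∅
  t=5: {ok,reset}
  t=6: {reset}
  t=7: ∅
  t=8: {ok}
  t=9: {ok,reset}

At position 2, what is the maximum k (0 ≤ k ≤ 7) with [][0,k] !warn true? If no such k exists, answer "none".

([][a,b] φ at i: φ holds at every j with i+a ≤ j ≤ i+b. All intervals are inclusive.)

7

!warn must hold from j=2 onward; find where it first fails.
  j=2: holds
  j=3: holds
  j=4: holds
  j=5: holds
  j=6: holds
  j=7: holds
  j=8: holds
  j=9: holds
Holds through j=9; largest k = 7.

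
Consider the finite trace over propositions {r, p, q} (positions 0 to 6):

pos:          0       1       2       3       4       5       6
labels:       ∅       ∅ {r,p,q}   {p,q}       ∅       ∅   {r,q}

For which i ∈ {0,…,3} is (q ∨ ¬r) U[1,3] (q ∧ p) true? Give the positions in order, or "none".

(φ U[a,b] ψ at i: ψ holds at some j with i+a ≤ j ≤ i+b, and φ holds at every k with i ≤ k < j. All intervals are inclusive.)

0, 1, 2

Evaluate at each i in [0,3]:
  i=0: ✓ (rhs at j=2; lhs holds on [0,1])
  i=1: ✓ (rhs at j=2; lhs holds on [1,1])
  i=2: ✓ (rhs at j=3; lhs holds on [2,2])
  i=3: ✗ (no rhs in [4,6])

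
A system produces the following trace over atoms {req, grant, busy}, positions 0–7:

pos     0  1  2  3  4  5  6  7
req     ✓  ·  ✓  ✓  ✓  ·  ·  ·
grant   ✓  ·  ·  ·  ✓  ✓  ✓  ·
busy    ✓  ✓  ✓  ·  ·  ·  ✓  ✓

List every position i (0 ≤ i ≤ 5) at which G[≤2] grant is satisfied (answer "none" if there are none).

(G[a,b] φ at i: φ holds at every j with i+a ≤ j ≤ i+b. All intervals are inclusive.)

Evaluate at each i in [0,5]:
  i=0: ✗ (fails at j=1)
  i=1: ✗ (fails at j=1)
  i=2: ✗ (fails at j=2)
  i=3: ✗ (fails at j=3)
  i=4: ✓ (all of [4,6])
  i=5: ✗ (fails at j=7)

4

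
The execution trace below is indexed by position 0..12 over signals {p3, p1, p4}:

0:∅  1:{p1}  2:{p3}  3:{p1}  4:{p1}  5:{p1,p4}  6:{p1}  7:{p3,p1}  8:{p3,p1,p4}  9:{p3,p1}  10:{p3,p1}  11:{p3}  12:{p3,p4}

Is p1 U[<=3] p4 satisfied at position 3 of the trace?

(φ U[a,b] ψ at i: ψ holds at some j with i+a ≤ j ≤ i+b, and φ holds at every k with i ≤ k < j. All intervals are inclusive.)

Yes

Need some j in [3,6] with p4, and p1 at every k in [3,j-1].
  j=3: p4 false.
  j=4: p4 false.
  j=5: p4 holds; p1 holds at every k in [3,4] → satisfied.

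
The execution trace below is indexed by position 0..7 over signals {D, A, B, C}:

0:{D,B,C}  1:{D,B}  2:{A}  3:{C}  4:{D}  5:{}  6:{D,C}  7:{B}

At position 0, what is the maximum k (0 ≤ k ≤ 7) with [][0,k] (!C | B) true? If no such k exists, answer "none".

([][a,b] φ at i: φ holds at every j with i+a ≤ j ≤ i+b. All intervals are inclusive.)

(!C | B) must hold from j=0 onward; find where it first fails.
  j=0: holds
  j=1: holds
  j=2: holds
  j=3: fails
Holds on [0,2], so largest k = 2.

2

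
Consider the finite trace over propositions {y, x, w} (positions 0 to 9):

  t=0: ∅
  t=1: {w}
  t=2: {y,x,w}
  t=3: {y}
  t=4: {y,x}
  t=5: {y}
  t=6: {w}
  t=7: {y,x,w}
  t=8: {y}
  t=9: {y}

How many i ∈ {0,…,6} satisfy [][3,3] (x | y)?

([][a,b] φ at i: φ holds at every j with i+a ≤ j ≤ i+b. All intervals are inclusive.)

6

Evaluate at each i in [0,6]:
  i=0: ✓ (all of [3,3])
  i=1: ✓ (all of [4,4])
  i=2: ✓ (all of [5,5])
  i=3: ✗ (fails at j=6)
  i=4: ✓ (all of [7,7])
  i=5: ✓ (all of [8,8])
  i=6: ✓ (all of [9,9])
Positions where it holds: {0, 1, 2, 4, 5, 6} → 6.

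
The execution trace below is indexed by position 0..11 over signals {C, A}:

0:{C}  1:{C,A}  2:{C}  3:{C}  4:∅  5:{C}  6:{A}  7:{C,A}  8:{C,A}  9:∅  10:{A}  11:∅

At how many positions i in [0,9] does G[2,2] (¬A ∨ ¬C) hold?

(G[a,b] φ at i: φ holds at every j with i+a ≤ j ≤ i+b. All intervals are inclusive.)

Evaluate at each i in [0,9]:
  i=0: ✓ (all of [2,2])
  i=1: ✓ (all of [3,3])
  i=2: ✓ (all of [4,4])
  i=3: ✓ (all of [5,5])
  i=4: ✓ (all of [6,6])
  i=5: ✗ (fails at j=7)
  i=6: ✗ (fails at j=8)
  i=7: ✓ (all of [9,9])
  i=8: ✓ (all of [10,10])
  i=9: ✓ (all of [11,11])
Positions where it holds: {0, 1, 2, 3, 4, 7, 8, 9} → 8.

8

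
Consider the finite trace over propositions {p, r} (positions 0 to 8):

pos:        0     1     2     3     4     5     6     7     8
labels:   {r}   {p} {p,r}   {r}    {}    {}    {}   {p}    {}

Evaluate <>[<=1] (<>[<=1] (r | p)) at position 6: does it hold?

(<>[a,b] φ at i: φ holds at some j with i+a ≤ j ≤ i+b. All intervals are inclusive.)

True

Check <>[<=1] (r | p) at each j in [6,7]:
  j=6: holds (witness at 7)
  j=7: holds (witness at 7)
Found at j=6 → formula holds.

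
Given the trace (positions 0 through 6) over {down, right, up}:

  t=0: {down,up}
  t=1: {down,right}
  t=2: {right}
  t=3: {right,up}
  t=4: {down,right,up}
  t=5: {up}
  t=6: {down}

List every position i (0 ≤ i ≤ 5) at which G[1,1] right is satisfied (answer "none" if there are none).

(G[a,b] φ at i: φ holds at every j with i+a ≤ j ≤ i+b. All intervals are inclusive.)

0, 1, 2, 3

Evaluate at each i in [0,5]:
  i=0: ✓ (all of [1,1])
  i=1: ✓ (all of [2,2])
  i=2: ✓ (all of [3,3])
  i=3: ✓ (all of [4,4])
  i=4: ✗ (fails at j=5)
  i=5: ✗ (fails at j=6)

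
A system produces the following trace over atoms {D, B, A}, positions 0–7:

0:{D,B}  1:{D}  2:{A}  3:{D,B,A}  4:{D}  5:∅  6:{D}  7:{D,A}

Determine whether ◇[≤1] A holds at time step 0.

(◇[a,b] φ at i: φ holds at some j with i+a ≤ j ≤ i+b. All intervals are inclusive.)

No

Check A at each j in [0,1]:
  j=0: false
  j=1: false
No position in the window satisfies it → formula fails.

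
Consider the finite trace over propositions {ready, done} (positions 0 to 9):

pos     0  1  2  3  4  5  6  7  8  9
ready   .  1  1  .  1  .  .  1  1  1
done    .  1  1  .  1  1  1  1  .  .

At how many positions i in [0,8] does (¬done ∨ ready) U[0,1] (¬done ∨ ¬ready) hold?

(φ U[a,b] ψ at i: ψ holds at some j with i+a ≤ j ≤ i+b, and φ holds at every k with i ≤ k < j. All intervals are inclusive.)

8

Evaluate at each i in [0,8]:
  i=0: ✓ (rhs at j=0)
  i=1: ✗ (no rhs in [1,2])
  i=2: ✓ (rhs at j=3; lhs holds on [2,2])
  i=3: ✓ (rhs at j=3)
  i=4: ✓ (rhs at j=5; lhs holds on [4,4])
  i=5: ✓ (rhs at j=5)
  i=6: ✓ (rhs at j=6)
  i=7: ✓ (rhs at j=8; lhs holds on [7,7])
  i=8: ✓ (rhs at j=8)
Positions where it holds: {0, 2, 3, 4, 5, 6, 7, 8} → 8.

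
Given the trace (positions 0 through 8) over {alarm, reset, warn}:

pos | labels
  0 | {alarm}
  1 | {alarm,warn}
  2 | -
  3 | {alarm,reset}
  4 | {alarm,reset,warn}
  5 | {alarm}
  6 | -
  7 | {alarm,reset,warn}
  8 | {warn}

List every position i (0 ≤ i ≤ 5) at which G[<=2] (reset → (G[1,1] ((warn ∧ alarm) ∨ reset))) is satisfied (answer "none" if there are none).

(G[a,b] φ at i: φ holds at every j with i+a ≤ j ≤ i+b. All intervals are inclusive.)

0, 1

Evaluate at each i in [0,5]:
  i=0: ✓ (all of [0,2])
  i=1: ✓ (all of [1,3])
  i=2: ✗ (fails at j=4)
  i=3: ✗ (fails at j=4)
  i=4: ✗ (fails at j=4)
  i=5: ✗ (fails at j=7)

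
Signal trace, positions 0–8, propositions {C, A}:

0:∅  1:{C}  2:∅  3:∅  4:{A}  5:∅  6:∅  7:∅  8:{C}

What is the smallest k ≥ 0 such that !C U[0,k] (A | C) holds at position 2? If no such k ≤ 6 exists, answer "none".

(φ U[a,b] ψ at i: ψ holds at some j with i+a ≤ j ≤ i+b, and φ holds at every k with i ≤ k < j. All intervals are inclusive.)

2

Need earliest j ≥ 2 with (A | C), and !C at every k in [2,j-1].
  j=2: rhs fails.
  j=3: rhs fails.
  j=4: rhs holds; lhs holds on [2,3]. k = 2.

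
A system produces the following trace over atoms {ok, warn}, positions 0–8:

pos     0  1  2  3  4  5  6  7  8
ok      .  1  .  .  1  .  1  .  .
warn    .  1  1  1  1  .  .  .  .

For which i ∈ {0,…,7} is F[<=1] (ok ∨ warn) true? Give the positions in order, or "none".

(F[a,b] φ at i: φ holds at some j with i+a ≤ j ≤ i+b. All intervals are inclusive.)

Evaluate at each i in [0,7]:
  i=0: ✓ (witness j=1)
  i=1: ✓ (witness j=1)
  i=2: ✓ (witness j=2)
  i=3: ✓ (witness j=3)
  i=4: ✓ (witness j=4)
  i=5: ✓ (witness j=6)
  i=6: ✓ (witness j=6)
  i=7: ✗ (none in [7,8])

0, 1, 2, 3, 4, 5, 6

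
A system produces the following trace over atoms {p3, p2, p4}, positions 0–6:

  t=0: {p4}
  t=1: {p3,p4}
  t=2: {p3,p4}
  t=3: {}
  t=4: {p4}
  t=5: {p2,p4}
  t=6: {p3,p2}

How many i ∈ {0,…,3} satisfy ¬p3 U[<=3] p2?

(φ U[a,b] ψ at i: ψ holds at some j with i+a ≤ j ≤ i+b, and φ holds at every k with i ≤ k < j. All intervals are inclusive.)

Evaluate at each i in [0,3]:
  i=0: ✗ (no rhs in [0,3])
  i=1: ✗ (no rhs in [1,4])
  i=2: ✗ (lhs fails at k=2 before rhs at j=5)
  i=3: ✓ (rhs at j=5; lhs holds on [3,4])
Positions where it holds: {3} → 1.

1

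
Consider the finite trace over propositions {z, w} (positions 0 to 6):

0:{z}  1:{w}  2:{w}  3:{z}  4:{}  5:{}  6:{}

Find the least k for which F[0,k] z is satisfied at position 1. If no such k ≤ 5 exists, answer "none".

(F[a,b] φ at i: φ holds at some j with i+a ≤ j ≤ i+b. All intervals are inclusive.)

2

Scan j = 1,2,… for z:
  j=1: fails
  j=2: fails
  j=3: holds
First hit at j=3, so smallest k = 3-1 = 2.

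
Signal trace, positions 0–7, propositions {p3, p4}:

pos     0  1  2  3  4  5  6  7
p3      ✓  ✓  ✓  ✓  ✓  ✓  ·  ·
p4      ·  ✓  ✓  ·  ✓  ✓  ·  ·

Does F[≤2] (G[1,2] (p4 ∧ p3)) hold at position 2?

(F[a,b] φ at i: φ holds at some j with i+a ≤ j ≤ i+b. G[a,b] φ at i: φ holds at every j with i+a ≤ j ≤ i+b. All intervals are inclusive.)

Yes

Check G[1,2] (p4 ∧ p3) at each j in [2,4]:
  j=2: fails at 3
  j=3: holds on [4,5]
  j=4: fails at 6
Found at j=3 → formula holds.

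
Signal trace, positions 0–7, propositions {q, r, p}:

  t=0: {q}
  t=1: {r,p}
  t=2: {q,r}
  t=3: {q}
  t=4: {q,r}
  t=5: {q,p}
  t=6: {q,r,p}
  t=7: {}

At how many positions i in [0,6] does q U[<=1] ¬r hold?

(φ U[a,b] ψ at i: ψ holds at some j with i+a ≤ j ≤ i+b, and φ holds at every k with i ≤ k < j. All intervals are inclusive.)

6

Evaluate at each i in [0,6]:
  i=0: ✓ (rhs at j=0)
  i=1: ✗ (no rhs in [1,2])
  i=2: ✓ (rhs at j=3; lhs holds on [2,2])
  i=3: ✓ (rhs at j=3)
  i=4: ✓ (rhs at j=5; lhs holds on [4,4])
  i=5: ✓ (rhs at j=5)
  i=6: ✓ (rhs at j=7; lhs holds on [6,6])
Positions where it holds: {0, 2, 3, 4, 5, 6} → 6.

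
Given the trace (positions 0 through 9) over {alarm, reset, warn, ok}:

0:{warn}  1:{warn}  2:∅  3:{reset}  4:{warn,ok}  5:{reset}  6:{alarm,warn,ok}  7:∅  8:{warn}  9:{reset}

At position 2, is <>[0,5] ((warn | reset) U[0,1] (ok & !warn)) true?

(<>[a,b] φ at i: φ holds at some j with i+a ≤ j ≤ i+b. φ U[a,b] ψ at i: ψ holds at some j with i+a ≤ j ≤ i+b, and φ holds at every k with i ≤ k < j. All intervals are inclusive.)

Does not hold

Check ((warn | reset) U[0,1] (ok & !warn)) at each j in [2,7]:
  j=2: fails
  j=3: fails
  j=4: fails
  j=5: fails
  j=6: fails
  j=7: fails
No position in the window satisfies it → formula fails.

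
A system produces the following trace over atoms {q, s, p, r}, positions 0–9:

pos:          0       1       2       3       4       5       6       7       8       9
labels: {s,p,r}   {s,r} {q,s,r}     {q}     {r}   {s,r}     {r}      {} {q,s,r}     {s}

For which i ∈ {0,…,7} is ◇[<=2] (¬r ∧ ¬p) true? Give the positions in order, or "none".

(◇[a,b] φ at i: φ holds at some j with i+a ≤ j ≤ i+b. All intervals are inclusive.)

Evaluate at each i in [0,7]:
  i=0: ✗ (none in [0,2])
  i=1: ✓ (witness j=3)
  i=2: ✓ (witness j=3)
  i=3: ✓ (witness j=3)
  i=4: ✗ (none in [4,6])
  i=5: ✓ (witness j=7)
  i=6: ✓ (witness j=7)
  i=7: ✓ (witness j=7)

1, 2, 3, 5, 6, 7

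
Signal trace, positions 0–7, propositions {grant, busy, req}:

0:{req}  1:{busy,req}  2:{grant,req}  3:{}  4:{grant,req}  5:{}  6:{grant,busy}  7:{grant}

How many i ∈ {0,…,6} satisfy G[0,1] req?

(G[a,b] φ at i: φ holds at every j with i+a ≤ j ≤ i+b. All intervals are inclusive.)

2

Evaluate at each i in [0,6]:
  i=0: ✓ (all of [0,1])
  i=1: ✓ (all of [1,2])
  i=2: ✗ (fails at j=3)
  i=3: ✗ (fails at j=3)
  i=4: ✗ (fails at j=5)
  i=5: ✗ (fails at j=5)
  i=6: ✗ (fails at j=6)
Positions where it holds: {0, 1} → 2.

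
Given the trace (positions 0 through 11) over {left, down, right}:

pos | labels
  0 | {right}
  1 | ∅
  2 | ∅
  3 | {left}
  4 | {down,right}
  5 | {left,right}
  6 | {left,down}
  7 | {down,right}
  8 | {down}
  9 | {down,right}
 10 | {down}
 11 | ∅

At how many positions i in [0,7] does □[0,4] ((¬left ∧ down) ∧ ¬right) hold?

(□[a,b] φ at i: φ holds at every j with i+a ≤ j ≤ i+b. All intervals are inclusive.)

0

Evaluate at each i in [0,7]:
  i=0: ✗ (fails at j=0)
  i=1: ✗ (fails at j=1)
  i=2: ✗ (fails at j=2)
  i=3: ✗ (fails at j=3)
  i=4: ✗ (fails at j=4)
  i=5: ✗ (fails at j=5)
  i=6: ✗ (fails at j=6)
  i=7: ✗ (fails at j=7)
Positions where it holds: {} → 0.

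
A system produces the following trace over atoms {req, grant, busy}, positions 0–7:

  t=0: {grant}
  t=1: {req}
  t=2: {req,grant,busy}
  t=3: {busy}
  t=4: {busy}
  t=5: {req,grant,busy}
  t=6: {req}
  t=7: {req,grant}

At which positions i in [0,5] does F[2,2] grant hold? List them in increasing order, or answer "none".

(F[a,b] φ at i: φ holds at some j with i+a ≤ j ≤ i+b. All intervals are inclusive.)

Evaluate at each i in [0,5]:
  i=0: ✓ (witness j=2)
  i=1: ✗ (none in [3,3])
  i=2: ✗ (none in [4,4])
  i=3: ✓ (witness j=5)
  i=4: ✗ (none in [6,6])
  i=5: ✓ (witness j=7)

0, 3, 5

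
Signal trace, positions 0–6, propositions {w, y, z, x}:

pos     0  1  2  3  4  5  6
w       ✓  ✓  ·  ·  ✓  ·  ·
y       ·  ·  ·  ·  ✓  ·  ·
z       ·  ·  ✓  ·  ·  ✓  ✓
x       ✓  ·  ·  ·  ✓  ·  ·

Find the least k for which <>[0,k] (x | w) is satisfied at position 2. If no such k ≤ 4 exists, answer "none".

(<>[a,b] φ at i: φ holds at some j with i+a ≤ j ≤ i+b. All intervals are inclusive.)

Scan j = 2,3,… for (x | w):
  j=2: fails
  j=3: fails
  j=4: holds
First hit at j=4, so smallest k = 4-2 = 2.

2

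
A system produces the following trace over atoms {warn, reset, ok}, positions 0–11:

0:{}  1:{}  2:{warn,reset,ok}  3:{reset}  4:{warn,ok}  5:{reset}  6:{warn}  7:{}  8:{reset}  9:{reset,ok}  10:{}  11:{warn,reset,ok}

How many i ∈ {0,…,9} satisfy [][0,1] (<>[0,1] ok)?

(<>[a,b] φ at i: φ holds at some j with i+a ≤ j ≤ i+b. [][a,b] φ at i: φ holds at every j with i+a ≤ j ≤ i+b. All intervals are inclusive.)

Evaluate at each i in [0,9]:
  i=0: ✗ (fails at j=0)
  i=1: ✓ (all of [1,2])
  i=2: ✓ (all of [2,3])
  i=3: ✓ (all of [3,4])
  i=4: ✗ (fails at j=5)
  i=5: ✗ (fails at j=5)
  i=6: ✗ (fails at j=6)
  i=7: ✗ (fails at j=7)
  i=8: ✓ (all of [8,9])
  i=9: ✓ (all of [9,10])
Positions where it holds: {1, 2, 3, 8, 9} → 5.

5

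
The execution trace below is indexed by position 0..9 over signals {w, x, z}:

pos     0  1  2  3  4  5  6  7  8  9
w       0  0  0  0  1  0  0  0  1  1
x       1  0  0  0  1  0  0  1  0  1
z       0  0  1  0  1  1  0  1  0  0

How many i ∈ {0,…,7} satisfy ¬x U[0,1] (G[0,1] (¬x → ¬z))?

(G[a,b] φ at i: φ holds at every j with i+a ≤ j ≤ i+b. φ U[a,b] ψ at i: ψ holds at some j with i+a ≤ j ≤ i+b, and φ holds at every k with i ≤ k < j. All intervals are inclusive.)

Evaluate at each i in [0,7]:
  i=0: ✓ (rhs at j=0)
  i=1: ✗ (no rhs in [1,2])
  i=2: ✓ (rhs at j=3; lhs holds on [2,2])
  i=3: ✓ (rhs at j=3)
  i=4: ✗ (no rhs in [4,5])
  i=5: ✓ (rhs at j=6; lhs holds on [5,5])
  i=6: ✓ (rhs at j=6)
  i=7: ✓ (rhs at j=7)
Positions where it holds: {0, 2, 3, 5, 6, 7} → 6.

6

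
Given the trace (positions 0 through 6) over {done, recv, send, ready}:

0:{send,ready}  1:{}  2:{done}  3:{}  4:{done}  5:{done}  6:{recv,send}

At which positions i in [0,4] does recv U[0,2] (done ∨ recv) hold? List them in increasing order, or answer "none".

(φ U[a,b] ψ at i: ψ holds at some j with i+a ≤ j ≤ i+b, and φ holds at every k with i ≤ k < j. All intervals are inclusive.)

Evaluate at each i in [0,4]:
  i=0: ✗ (lhs fails at k=0 before rhs at j=2)
  i=1: ✗ (lhs fails at k=1 before rhs at j=2)
  i=2: ✓ (rhs at j=2)
  i=3: ✗ (lhs fails at k=3 before rhs at j=4)
  i=4: ✓ (rhs at j=4)

2, 4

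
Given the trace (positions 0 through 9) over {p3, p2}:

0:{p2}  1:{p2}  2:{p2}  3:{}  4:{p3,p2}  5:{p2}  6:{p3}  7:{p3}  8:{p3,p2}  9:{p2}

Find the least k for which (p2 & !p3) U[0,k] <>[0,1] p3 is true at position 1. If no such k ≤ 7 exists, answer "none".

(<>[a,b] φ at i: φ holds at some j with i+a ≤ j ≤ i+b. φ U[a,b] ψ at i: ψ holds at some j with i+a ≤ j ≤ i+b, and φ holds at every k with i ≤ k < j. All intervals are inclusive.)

2

Need earliest j ≥ 1 with <>[0,1] p3, and (p2 & !p3) at every k in [1,j-1].
  j=1: rhs fails.
  j=2: rhs fails.
  j=3: rhs holds; lhs holds on [1,2]. k = 2.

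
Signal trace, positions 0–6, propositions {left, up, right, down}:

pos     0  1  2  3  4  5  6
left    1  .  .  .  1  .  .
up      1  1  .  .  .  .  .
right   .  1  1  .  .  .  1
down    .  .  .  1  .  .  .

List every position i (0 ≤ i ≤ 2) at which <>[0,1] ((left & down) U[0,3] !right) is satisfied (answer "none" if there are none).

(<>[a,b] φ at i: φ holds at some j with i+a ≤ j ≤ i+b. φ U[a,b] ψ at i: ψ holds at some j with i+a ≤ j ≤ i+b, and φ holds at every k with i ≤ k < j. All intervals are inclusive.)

0, 2

Evaluate at each i in [0,2]:
  i=0: ✓ (witness j=0)
  i=1: ✗ (none in [1,2])
  i=2: ✓ (witness j=3)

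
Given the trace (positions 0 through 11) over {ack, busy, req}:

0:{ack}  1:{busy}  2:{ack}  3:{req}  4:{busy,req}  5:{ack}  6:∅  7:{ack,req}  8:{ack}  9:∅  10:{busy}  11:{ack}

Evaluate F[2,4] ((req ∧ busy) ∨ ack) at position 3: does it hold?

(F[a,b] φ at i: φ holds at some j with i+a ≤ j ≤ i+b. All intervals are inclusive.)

Check ((req ∧ busy) ∨ ack) at each j in [5,7]:
  j=5: true
  j=6: false
  j=7: true
Found at j=5 → formula holds.

Holds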